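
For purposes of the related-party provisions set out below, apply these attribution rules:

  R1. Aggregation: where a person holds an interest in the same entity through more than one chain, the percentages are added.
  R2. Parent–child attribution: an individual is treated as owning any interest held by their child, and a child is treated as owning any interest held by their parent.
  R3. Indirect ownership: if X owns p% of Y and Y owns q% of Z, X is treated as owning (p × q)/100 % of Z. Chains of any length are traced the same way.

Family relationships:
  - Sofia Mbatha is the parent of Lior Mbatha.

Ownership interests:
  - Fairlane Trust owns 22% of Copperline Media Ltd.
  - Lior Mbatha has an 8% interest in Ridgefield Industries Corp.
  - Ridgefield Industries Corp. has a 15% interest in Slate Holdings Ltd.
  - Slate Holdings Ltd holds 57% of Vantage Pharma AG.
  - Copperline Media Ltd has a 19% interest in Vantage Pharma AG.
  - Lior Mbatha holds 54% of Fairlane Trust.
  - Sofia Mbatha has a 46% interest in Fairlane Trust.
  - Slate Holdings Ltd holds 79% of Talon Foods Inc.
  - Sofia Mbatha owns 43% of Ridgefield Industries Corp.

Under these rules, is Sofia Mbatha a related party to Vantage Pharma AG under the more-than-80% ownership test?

No

By parent–child attribution (R2), Sofia Mbatha is treated as also owning Lior Mbatha's interest in Ridgefield Industries Corp, giving 43% + 8% = 51%.
By parent–child attribution (R2), Sofia Mbatha is treated as also owning Lior Mbatha's interest in Fairlane Trust, giving 46% + 54% = 100%.
Chain via Ridgefield Industries Corp. → Slate Holdings Ltd (R3): 51% × 15% × 57% = 4.3605% of Vantage Pharma AG.
Chain via Fairlane Trust → Copperline Media Ltd (R3): 100% × 22% × 19% = 4.18% of Vantage Pharma AG.
Aggregating (R1): 4.3605% + 4.18% = 8.5405%.
8.5405% does not exceed the 80% threshold, so Sofia is not a related party to Vantage Pharma AG.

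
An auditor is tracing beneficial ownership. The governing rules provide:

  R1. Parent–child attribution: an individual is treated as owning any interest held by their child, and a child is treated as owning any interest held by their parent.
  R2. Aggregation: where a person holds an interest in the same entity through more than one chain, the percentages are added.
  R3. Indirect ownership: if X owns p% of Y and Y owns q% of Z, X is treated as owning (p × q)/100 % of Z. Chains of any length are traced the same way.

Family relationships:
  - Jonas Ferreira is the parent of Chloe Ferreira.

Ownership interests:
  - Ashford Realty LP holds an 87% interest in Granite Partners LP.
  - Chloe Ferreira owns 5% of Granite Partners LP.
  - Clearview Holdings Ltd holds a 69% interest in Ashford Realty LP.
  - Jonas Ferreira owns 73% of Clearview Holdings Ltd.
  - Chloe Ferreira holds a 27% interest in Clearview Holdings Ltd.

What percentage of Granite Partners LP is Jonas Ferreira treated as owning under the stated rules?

65.03%

By parent–child attribution (R1), Jonas Ferreira is treated as also owning Chloe Ferreira's interest in Clearview Holdings Ltd, giving 73% + 27% = 100%.
By parent–child attribution (R1), Jonas Ferreira is treated as owning Chloe Ferreira's 5% interest in Granite Partners LP.
Chain via Clearview Holdings Ltd → Ashford Realty LP (R3): 100% × 69% × 87% = 60.03% of Granite Partners LP.
Direct interest in Granite Partners LP: 5%.
Aggregating (R2): 60.03% + 5% = 65.03%.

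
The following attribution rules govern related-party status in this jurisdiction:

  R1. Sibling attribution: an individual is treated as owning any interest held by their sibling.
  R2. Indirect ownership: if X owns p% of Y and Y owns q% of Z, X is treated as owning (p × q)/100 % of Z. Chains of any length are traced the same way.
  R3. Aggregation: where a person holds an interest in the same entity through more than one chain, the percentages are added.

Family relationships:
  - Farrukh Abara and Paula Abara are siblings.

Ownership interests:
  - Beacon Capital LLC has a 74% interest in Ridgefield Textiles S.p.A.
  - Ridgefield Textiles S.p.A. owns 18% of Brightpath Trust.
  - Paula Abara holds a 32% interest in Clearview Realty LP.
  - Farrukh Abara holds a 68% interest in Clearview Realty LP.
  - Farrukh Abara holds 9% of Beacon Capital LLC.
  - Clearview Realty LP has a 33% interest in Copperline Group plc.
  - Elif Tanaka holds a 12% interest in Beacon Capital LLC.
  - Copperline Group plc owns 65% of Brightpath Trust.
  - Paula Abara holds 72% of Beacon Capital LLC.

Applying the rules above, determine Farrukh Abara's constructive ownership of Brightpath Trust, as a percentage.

32.2392%

By sibling attribution (R1), Farrukh Abara is treated as also owning Paula Abara's interest in Clearview Realty LP, giving 68% + 32% = 100%.
By sibling attribution (R1), Farrukh Abara is treated as also owning Paula Abara's interest in Beacon Capital LLC, giving 9% + 72% = 81%.
Chain via Clearview Realty LP → Copperline Group plc (R2): 100% × 33% × 65% = 21.45% of Brightpath Trust.
Chain via Beacon Capital LLC → Ridgefield Textiles S.p.A. (R2): 81% × 74% × 18% = 10.7892% of Brightpath Trust.
Aggregating (R3): 21.45% + 10.7892% = 32.2392%.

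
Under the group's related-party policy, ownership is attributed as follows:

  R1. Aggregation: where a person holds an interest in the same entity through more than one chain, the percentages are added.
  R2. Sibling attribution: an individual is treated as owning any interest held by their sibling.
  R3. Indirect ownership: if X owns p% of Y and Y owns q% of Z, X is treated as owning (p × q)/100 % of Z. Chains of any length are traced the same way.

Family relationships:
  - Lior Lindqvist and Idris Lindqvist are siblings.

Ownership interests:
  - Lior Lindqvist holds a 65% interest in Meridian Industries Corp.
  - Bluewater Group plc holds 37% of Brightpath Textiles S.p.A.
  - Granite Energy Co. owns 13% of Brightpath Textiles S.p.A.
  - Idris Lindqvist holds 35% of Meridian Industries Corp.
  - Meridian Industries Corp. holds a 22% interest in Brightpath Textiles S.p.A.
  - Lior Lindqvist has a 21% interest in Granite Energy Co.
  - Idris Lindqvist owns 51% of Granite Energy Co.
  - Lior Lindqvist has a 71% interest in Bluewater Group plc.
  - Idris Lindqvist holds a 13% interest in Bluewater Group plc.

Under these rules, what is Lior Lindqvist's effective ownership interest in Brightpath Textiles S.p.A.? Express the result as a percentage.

62.44%

By sibling attribution (R2), Lior Lindqvist is treated as also owning Idris Lindqvist's interest in Granite Energy Co, giving 21% + 51% = 72%.
By sibling attribution (R2), Lior Lindqvist is treated as also owning Idris Lindqvist's interest in Meridian Industries Corp, giving 65% + 35% = 100%.
By sibling attribution (R2), Lior Lindqvist is treated as also owning Idris Lindqvist's interest in Bluewater Group plc, giving 71% + 13% = 84%.
Chain via Granite Energy Co. (R3): 72% × 13% = 9.36% of Brightpath Textiles S.p.A.
Chain via Meridian Industries Corp. (R3): 100% × 22% = 22% of Brightpath Textiles S.p.A.
Chain via Bluewater Group plc (R3): 84% × 37% = 31.08% of Brightpath Textiles S.p.A.
Aggregating (R1): 9.36% + 22% + 31.08% = 62.44%.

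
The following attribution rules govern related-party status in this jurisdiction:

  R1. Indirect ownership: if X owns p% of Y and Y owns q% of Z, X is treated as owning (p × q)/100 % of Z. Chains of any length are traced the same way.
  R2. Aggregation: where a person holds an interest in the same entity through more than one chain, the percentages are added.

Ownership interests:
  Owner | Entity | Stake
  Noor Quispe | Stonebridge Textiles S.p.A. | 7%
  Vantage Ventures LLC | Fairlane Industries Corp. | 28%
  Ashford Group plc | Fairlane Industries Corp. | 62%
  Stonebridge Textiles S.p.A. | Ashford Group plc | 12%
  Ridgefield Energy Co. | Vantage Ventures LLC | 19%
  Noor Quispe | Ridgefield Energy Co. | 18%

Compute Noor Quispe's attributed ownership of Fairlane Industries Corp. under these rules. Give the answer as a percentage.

1.4784%

Chain via Stonebridge Textiles S.p.A. → Ashford Group plc (R1): 7% × 12% × 62% = 0.5208% of Fairlane Industries Corp.
Chain via Ridgefield Energy Co. → Vantage Ventures LLC (R1): 18% × 19% × 28% = 0.9576% of Fairlane Industries Corp.
Aggregating (R2): 0.5208% + 0.9576% = 1.4784%.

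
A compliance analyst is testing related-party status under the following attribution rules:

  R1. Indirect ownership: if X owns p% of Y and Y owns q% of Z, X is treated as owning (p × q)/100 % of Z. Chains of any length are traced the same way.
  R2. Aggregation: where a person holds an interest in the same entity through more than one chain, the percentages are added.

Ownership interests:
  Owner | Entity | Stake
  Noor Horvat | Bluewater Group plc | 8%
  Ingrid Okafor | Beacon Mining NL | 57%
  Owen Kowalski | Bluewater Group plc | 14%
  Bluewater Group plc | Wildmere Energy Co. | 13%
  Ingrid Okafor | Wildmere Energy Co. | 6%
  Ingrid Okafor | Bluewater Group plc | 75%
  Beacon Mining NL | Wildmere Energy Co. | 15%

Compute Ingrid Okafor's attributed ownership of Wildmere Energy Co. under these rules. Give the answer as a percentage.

24.3%

Chain via Bluewater Group plc (R1): 75% × 13% = 9.75% of Wildmere Energy Co.
Chain via Beacon Mining NL (R1): 57% × 15% = 8.55% of Wildmere Energy Co.
Direct interest in Wildmere Energy Co: 6%.
Aggregating (R2): 9.75% + 8.55% + 6% = 24.3%.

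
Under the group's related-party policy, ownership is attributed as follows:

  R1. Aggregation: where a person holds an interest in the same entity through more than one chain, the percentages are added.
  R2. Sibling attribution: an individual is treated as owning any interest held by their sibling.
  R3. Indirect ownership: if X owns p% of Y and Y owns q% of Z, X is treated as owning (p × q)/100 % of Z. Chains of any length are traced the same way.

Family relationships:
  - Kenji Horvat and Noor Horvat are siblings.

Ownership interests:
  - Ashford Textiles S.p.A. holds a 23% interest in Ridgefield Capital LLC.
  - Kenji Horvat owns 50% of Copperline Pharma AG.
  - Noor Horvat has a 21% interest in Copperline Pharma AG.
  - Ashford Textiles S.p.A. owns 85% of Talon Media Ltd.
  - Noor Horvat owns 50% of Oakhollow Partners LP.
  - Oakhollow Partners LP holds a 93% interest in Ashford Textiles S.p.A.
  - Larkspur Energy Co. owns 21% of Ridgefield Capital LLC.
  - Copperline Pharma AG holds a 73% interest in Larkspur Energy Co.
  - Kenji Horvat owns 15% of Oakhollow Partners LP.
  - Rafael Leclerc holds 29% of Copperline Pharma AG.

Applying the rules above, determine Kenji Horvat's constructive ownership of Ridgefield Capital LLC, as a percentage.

By sibling attribution (R2), Kenji Horvat is treated as also owning Noor Horvat's interest in Copperline Pharma AG, giving 50% + 21% = 71%.
By sibling attribution (R2), Kenji Horvat is treated as also owning Noor Horvat's interest in Oakhollow Partners LP, giving 15% + 50% = 65%.
Chain via Copperline Pharma AG → Larkspur Energy Co. (R3): 71% × 73% × 21% = 10.8843% of Ridgefield Capital LLC.
Chain via Oakhollow Partners LP → Ashford Textiles S.p.A. (R3): 65% × 93% × 23% = 13.9035% of Ridgefield Capital LLC.
Aggregating (R1): 10.8843% + 13.9035% = 24.7878%.

24.7878%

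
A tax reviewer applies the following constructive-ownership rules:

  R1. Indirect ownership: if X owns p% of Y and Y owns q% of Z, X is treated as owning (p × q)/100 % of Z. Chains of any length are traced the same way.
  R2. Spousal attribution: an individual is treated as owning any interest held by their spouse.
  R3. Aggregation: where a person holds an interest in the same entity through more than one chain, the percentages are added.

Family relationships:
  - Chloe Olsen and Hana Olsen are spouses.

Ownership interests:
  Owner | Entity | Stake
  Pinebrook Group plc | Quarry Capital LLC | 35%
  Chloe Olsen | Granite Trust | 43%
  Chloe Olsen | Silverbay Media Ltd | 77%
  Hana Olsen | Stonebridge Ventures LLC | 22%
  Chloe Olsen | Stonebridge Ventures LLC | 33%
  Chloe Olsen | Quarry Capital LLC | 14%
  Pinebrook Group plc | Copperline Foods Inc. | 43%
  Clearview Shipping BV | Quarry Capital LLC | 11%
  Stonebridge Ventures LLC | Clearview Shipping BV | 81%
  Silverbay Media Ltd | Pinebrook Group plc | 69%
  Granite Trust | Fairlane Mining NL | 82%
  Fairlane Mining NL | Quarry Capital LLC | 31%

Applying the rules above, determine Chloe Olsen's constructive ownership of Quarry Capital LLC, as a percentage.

48.4266%

By spousal attribution (R2), Chloe Olsen is treated as also owning Hana Olsen's interest in Stonebridge Ventures LLC, giving 33% + 22% = 55%.
Chain via Granite Trust → Fairlane Mining NL (R1): 43% × 82% × 31% = 10.9306% of Quarry Capital LLC.
Chain via Silverbay Media Ltd → Pinebrook Group plc (R1): 77% × 69% × 35% = 18.5955% of Quarry Capital LLC.
Chain via Stonebridge Ventures LLC → Clearview Shipping BV (R1): 55% × 81% × 11% = 4.9005% of Quarry Capital LLC.
Direct interest in Quarry Capital LLC: 14%.
Aggregating (R3): 10.9306% + 18.5955% + 4.9005% + 14% = 48.4266%.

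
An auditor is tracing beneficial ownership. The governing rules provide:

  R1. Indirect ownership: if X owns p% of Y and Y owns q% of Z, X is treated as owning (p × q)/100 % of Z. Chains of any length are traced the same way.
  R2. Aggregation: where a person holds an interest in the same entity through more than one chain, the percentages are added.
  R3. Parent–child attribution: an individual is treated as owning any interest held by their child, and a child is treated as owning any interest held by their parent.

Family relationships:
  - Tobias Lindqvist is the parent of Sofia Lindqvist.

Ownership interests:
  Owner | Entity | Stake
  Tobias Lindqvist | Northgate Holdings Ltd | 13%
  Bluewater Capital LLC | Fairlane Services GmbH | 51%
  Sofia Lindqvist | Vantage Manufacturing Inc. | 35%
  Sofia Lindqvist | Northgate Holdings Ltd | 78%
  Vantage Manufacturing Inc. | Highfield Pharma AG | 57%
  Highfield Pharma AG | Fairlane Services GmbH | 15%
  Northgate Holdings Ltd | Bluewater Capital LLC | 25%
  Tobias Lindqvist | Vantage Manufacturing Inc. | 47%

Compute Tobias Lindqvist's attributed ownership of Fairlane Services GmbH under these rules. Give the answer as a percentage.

By parent–child attribution (R3), Tobias Lindqvist is treated as also owning Sofia Lindqvist's interest in Vantage Manufacturing Inc, giving 47% + 35% = 82%.
By parent–child attribution (R3), Tobias Lindqvist is treated as also owning Sofia Lindqvist's interest in Northgate Holdings Ltd, giving 13% + 78% = 91%.
Chain via Vantage Manufacturing Inc. → Highfield Pharma AG (R1): 82% × 57% × 15% = 7.011% of Fairlane Services GmbH.
Chain via Northgate Holdings Ltd → Bluewater Capital LLC (R1): 91% × 25% × 51% = 11.6025% of Fairlane Services GmbH.
Aggregating (R2): 7.011% + 11.6025% = 18.6135%.

18.6135%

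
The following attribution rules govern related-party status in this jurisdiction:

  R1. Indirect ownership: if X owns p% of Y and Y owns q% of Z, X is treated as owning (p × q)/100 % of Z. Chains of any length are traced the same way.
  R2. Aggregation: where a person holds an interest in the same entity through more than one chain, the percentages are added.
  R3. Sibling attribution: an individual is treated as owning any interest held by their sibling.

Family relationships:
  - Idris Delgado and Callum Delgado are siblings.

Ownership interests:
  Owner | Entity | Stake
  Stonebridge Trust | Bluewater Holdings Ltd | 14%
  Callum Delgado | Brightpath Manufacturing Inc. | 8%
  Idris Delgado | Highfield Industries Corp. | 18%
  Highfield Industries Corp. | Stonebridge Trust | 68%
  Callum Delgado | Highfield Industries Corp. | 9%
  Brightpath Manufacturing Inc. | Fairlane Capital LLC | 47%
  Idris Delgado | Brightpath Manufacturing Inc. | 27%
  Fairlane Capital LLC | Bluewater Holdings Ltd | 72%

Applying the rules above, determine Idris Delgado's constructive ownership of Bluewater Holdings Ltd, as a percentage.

14.4144%

By sibling attribution (R3), Idris Delgado is treated as also owning Callum Delgado's interest in Brightpath Manufacturing Inc, giving 27% + 8% = 35%.
By sibling attribution (R3), Idris Delgado is treated as also owning Callum Delgado's interest in Highfield Industries Corp, giving 18% + 9% = 27%.
Chain via Brightpath Manufacturing Inc. → Fairlane Capital LLC (R1): 35% × 47% × 72% = 11.844% of Bluewater Holdings Ltd.
Chain via Highfield Industries Corp. → Stonebridge Trust (R1): 27% × 68% × 14% = 2.5704% of Bluewater Holdings Ltd.
Aggregating (R2): 11.844% + 2.5704% = 14.4144%.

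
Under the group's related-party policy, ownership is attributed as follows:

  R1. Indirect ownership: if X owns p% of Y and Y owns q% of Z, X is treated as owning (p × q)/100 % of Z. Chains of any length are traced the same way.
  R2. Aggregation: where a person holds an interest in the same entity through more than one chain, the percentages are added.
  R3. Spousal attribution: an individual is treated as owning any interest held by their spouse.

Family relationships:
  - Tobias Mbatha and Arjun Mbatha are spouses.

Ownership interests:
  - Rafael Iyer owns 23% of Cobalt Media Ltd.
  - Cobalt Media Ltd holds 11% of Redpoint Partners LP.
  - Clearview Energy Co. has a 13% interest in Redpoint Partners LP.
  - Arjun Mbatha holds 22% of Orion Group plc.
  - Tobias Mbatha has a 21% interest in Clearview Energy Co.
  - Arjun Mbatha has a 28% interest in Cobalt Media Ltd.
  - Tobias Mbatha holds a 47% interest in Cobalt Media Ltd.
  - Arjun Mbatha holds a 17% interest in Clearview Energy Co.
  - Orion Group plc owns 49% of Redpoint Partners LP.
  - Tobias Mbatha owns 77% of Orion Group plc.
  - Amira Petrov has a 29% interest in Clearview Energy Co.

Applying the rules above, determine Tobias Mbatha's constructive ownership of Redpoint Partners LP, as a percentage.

61.7%

By spousal attribution (R3), Tobias Mbatha is treated as also owning Arjun Mbatha's interest in Orion Group plc, giving 77% + 22% = 99%.
By spousal attribution (R3), Tobias Mbatha is treated as also owning Arjun Mbatha's interest in Cobalt Media Ltd, giving 47% + 28% = 75%.
By spousal attribution (R3), Tobias Mbatha is treated as also owning Arjun Mbatha's interest in Clearview Energy Co, giving 21% + 17% = 38%.
Chain via Orion Group plc (R1): 99% × 49% = 48.51% of Redpoint Partners LP.
Chain via Cobalt Media Ltd (R1): 75% × 11% = 8.25% of Redpoint Partners LP.
Chain via Clearview Energy Co. (R1): 38% × 13% = 4.94% of Redpoint Partners LP.
Aggregating (R2): 48.51% + 8.25% + 4.94% = 61.7%.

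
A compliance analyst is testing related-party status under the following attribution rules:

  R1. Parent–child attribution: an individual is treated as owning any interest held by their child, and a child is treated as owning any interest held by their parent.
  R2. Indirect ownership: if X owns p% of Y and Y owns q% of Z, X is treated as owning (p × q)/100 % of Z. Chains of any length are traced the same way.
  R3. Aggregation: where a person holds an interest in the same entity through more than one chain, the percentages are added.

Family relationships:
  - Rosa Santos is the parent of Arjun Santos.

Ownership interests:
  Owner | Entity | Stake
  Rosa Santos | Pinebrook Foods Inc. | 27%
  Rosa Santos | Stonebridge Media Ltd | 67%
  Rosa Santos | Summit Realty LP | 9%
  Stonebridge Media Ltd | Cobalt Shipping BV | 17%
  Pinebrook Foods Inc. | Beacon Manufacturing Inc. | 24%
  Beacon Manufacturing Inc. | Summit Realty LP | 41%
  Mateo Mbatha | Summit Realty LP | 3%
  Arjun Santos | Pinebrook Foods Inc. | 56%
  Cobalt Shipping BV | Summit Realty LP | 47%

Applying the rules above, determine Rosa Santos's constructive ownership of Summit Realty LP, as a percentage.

By parent–child attribution (R1), Rosa Santos is treated as also owning Arjun Santos's interest in Pinebrook Foods Inc, giving 27% + 56% = 83%.
Chain via Pinebrook Foods Inc. → Beacon Manufacturing Inc. (R2): 83% × 24% × 41% = 8.1672% of Summit Realty LP.
Chain via Stonebridge Media Ltd → Cobalt Shipping BV (R2): 67% × 17% × 47% = 5.3533% of Summit Realty LP.
Direct interest in Summit Realty LP: 9%.
Aggregating (R3): 8.1672% + 5.3533% + 9% = 22.5205%.

22.5205%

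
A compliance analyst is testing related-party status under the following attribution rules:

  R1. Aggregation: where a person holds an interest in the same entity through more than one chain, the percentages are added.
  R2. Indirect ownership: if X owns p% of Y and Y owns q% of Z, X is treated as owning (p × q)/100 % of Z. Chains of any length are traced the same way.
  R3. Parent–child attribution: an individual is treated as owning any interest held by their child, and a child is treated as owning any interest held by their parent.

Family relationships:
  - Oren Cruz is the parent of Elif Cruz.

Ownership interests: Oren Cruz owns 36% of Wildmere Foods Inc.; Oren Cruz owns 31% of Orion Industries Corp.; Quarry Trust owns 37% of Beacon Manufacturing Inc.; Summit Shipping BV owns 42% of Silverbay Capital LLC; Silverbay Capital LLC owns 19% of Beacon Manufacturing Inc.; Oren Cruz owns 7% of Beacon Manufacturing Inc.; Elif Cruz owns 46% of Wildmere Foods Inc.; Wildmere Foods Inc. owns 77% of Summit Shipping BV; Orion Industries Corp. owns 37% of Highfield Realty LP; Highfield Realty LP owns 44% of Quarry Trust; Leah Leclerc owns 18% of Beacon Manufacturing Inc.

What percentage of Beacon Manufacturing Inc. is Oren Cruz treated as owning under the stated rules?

By parent–child attribution (R3), Oren Cruz is treated as also owning Elif Cruz's interest in Wildmere Foods Inc, giving 36% + 46% = 82%.
Chain via Orion Industries Corp. → Highfield Realty LP → Quarry Trust (R2): 31% × 37% × 44% × 37% = 1.867316% of Beacon Manufacturing Inc.
Chain via Wildmere Foods Inc. → Summit Shipping BV → Silverbay Capital LLC (R2): 82% × 77% × 42% × 19% = 5.038572% of Beacon Manufacturing Inc.
Direct interest in Beacon Manufacturing Inc: 7%.
Aggregating (R1): 1.867316% + 5.038572% + 7% = 13.905888%.

13.905888%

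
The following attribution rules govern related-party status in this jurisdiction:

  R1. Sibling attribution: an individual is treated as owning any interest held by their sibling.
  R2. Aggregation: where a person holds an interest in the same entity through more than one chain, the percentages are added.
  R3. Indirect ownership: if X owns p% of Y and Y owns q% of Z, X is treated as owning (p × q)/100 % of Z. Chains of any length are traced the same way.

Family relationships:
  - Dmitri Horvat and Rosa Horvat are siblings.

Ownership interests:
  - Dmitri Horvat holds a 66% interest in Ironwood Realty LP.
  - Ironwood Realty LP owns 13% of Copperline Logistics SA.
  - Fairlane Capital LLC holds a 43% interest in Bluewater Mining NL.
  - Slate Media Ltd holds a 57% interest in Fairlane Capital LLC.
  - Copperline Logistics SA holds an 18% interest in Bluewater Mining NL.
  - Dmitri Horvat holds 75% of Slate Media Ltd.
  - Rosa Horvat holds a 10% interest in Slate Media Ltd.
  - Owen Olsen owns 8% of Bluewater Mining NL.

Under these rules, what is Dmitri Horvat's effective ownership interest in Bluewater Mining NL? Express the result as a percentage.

By sibling attribution (R1), Dmitri Horvat is treated as also owning Rosa Horvat's interest in Slate Media Ltd, giving 75% + 10% = 85%.
Chain via Slate Media Ltd → Fairlane Capital LLC (R3): 85% × 57% × 43% = 20.8335% of Bluewater Mining NL.
Chain via Ironwood Realty LP → Copperline Logistics SA (R3): 66% × 13% × 18% = 1.5444% of Bluewater Mining NL.
Aggregating (R2): 20.8335% + 1.5444% = 22.3779%.

22.3779%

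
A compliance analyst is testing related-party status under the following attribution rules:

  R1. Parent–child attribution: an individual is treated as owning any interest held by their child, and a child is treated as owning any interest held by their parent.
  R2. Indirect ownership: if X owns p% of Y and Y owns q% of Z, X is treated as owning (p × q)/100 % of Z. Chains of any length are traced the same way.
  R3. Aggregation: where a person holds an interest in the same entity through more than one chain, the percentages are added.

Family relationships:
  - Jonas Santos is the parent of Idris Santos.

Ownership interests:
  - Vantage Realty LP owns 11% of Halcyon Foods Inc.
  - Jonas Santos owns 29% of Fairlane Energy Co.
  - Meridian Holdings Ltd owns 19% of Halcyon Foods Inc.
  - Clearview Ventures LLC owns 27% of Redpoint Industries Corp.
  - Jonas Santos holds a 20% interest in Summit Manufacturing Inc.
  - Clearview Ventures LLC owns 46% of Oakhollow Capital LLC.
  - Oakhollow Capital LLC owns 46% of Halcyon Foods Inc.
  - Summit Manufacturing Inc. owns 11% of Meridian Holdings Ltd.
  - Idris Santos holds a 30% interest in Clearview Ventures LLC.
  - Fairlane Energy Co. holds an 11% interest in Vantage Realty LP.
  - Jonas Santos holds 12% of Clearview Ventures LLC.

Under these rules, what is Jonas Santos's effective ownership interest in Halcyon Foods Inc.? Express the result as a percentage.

9.6561%

By parent–child attribution (R1), Jonas Santos is treated as also owning Idris Santos's interest in Clearview Ventures LLC, giving 12% + 30% = 42%.
Chain via Fairlane Energy Co. → Vantage Realty LP (R2): 29% × 11% × 11% = 0.3509% of Halcyon Foods Inc.
Chain via Clearview Ventures LLC → Oakhollow Capital LLC (R2): 42% × 46% × 46% = 8.8872% of Halcyon Foods Inc.
Chain via Summit Manufacturing Inc. → Meridian Holdings Ltd (R2): 20% × 11% × 19% = 0.418% of Halcyon Foods Inc.
Aggregating (R3): 0.3509% + 8.8872% + 0.418% = 9.6561%.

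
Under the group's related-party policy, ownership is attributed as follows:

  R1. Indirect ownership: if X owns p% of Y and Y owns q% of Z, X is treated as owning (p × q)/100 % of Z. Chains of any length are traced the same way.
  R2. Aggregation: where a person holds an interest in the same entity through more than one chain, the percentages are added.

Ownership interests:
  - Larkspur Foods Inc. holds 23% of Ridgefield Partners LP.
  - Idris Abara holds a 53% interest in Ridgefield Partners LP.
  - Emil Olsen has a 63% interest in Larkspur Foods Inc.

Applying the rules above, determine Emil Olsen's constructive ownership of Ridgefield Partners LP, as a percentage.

Chain via Larkspur Foods Inc. (R1): 63% × 23% = 14.49% of Ridgefield Partners LP.

14.49%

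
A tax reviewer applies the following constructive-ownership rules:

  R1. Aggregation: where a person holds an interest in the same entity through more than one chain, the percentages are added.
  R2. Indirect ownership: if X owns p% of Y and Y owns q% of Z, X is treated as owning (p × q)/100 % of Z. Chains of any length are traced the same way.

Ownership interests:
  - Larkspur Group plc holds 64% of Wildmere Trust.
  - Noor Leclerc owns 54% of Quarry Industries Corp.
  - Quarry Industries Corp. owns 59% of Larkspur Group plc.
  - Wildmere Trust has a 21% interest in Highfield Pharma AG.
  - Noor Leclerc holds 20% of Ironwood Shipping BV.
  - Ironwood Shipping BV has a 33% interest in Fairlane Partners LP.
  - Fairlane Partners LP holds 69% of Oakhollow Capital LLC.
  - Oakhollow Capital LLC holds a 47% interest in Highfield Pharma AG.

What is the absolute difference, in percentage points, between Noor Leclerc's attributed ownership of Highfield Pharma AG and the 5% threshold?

1.422364

Chain via Ironwood Shipping BV → Fairlane Partners LP → Oakhollow Capital LLC (R2): 20% × 33% × 69% × 47% = 2.14038% of Highfield Pharma AG.
Chain via Quarry Industries Corp. → Larkspur Group plc → Wildmere Trust (R2): 54% × 59% × 64% × 21% = 4.281984% of Highfield Pharma AG.
Aggregating (R1): 2.14038% + 4.281984% = 6.422364%.
6.422364% exceeds the 5% threshold by 1.422364 percentage points.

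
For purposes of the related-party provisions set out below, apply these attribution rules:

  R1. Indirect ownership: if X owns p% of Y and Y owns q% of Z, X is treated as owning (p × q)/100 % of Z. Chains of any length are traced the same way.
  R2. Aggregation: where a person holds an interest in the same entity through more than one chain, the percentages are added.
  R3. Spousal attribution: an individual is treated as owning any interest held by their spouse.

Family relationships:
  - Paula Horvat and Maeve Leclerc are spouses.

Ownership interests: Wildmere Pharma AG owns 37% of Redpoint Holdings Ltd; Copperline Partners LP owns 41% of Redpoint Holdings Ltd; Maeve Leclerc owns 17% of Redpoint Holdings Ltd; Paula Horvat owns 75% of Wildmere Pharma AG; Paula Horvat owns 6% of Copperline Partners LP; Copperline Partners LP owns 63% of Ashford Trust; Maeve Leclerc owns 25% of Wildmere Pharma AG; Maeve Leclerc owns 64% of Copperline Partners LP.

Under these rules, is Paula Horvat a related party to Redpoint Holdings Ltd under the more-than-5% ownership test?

Yes

By spousal attribution (R3), Paula Horvat is treated as also owning Maeve Leclerc's interest in Wildmere Pharma AG, giving 75% + 25% = 100%.
By spousal attribution (R3), Paula Horvat is treated as also owning Maeve Leclerc's interest in Copperline Partners LP, giving 6% + 64% = 70%.
By spousal attribution (R3), Paula Horvat is treated as owning Maeve Leclerc's 17% interest in Redpoint Holdings Ltd.
Chain via Wildmere Pharma AG (R1): 100% × 37% = 37% of Redpoint Holdings Ltd.
Chain via Copperline Partners LP (R1): 70% × 41% = 28.7% of Redpoint Holdings Ltd.
Direct interest in Redpoint Holdings Ltd: 17%.
Aggregating (R2): 37% + 28.7% + 17% = 82.7%.
82.7% exceeds the 5% threshold, so Paula is a related party to Redpoint Holdings Ltd.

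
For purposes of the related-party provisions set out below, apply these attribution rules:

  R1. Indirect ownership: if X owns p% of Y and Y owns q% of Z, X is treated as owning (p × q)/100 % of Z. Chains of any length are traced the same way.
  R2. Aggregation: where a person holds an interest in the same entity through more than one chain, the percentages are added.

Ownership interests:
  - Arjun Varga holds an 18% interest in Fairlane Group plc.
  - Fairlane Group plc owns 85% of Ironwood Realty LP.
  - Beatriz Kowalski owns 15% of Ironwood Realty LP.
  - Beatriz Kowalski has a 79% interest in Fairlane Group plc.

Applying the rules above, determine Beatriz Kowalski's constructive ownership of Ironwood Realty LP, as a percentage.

82.15%

Chain via Fairlane Group plc (R1): 79% × 85% = 67.15% of Ironwood Realty LP.
Direct interest in Ironwood Realty LP: 15%.
Aggregating (R2): 67.15% + 15% = 82.15%.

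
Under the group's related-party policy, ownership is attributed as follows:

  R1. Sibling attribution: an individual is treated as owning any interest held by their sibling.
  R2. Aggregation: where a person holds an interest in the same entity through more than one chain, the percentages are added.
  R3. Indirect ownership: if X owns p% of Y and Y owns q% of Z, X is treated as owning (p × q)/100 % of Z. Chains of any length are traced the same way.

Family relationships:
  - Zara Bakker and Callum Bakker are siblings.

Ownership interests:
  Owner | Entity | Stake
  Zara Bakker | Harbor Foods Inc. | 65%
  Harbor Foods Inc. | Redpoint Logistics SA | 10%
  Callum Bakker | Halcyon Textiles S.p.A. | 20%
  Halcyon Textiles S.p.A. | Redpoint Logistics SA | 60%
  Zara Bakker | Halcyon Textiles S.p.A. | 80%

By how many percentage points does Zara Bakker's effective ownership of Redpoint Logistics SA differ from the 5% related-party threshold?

61.5

By sibling attribution (R1), Zara Bakker is treated as also owning Callum Bakker's interest in Halcyon Textiles S.p.A, giving 80% + 20% = 100%.
Chain via Halcyon Textiles S.p.A. (R3): 100% × 60% = 60% of Redpoint Logistics SA.
Chain via Harbor Foods Inc. (R3): 65% × 10% = 6.5% of Redpoint Logistics SA.
Aggregating (R2): 60% + 6.5% = 66.5%.
66.5% exceeds the 5% threshold by 61.5 percentage points.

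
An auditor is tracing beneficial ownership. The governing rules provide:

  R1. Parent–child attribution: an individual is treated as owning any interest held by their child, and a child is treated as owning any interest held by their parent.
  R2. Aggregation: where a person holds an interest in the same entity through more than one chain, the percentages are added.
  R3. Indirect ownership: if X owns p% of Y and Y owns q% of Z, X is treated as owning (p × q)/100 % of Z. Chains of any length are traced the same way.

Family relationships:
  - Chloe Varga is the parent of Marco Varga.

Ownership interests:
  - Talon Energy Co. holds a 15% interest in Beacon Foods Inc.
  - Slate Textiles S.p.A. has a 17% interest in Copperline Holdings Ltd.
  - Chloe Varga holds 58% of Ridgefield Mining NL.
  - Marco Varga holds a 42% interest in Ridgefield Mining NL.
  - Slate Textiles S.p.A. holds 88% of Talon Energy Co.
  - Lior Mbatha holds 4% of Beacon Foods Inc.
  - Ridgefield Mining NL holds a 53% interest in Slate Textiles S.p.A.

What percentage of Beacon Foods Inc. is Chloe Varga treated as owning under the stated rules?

By parent–child attribution (R1), Chloe Varga is treated as also owning Marco Varga's interest in Ridgefield Mining NL, giving 58% + 42% = 100%.
Chain via Ridgefield Mining NL → Slate Textiles S.p.A. → Talon Energy Co. (R3): 100% × 53% × 88% × 15% = 6.996% of Beacon Foods Inc.

6.996%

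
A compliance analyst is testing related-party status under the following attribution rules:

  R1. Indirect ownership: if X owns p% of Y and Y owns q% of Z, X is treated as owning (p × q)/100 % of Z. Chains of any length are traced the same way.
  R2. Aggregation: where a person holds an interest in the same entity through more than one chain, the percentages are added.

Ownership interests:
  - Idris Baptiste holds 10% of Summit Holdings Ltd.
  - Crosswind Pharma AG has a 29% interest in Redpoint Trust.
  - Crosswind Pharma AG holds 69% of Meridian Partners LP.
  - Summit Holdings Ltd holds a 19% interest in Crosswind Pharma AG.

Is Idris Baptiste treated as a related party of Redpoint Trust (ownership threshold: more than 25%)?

No

Chain via Summit Holdings Ltd → Crosswind Pharma AG (R1): 10% × 19% × 29% = 0.551% of Redpoint Trust.
0.551% does not exceed the 25% threshold, so Idris is not a related party to Redpoint Trust.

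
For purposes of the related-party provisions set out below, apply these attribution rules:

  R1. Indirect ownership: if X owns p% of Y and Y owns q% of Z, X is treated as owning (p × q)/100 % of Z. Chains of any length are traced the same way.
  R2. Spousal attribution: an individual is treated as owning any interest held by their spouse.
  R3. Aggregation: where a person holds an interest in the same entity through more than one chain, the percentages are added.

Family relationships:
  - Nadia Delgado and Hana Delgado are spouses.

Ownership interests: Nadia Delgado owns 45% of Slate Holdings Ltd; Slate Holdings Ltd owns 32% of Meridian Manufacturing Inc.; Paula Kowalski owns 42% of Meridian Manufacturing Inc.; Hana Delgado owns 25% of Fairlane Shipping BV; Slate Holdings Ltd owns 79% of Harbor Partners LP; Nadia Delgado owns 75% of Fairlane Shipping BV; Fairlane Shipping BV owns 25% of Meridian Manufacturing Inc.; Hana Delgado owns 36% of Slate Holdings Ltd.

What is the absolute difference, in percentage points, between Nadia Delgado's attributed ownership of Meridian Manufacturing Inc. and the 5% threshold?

45.92

By spousal attribution (R2), Nadia Delgado is treated as also owning Hana Delgado's interest in Fairlane Shipping BV, giving 75% + 25% = 100%.
By spousal attribution (R2), Nadia Delgado is treated as also owning Hana Delgado's interest in Slate Holdings Ltd, giving 45% + 36% = 81%.
Chain via Fairlane Shipping BV (R1): 100% × 25% = 25% of Meridian Manufacturing Inc.
Chain via Slate Holdings Ltd (R1): 81% × 32% = 25.92% of Meridian Manufacturing Inc.
Aggregating (R3): 25% + 25.92% = 50.92%.
50.92% exceeds the 5% threshold by 45.92 percentage points.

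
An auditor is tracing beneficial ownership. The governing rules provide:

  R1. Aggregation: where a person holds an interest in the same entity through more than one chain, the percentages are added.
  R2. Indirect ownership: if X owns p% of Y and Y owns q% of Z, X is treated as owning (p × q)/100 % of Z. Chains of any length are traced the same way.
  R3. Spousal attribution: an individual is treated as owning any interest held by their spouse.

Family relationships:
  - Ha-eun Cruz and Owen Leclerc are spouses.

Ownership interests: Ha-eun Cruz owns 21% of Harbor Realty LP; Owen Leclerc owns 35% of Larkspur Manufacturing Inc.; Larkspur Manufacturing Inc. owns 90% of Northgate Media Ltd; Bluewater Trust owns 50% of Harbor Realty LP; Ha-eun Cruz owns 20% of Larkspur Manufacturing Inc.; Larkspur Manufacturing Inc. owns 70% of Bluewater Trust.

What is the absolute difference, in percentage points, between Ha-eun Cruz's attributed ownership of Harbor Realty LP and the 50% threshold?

9.75

By spousal attribution (R3), Ha-eun Cruz is treated as also owning Owen Leclerc's interest in Larkspur Manufacturing Inc, giving 20% + 35% = 55%.
Chain via Larkspur Manufacturing Inc. → Bluewater Trust (R2): 55% × 70% × 50% = 19.25% of Harbor Realty LP.
Direct interest in Harbor Realty LP: 21%.
Aggregating (R1): 19.25% + 21% = 40.25%.
40.25% falls short of the 50% threshold by 9.75 percentage points.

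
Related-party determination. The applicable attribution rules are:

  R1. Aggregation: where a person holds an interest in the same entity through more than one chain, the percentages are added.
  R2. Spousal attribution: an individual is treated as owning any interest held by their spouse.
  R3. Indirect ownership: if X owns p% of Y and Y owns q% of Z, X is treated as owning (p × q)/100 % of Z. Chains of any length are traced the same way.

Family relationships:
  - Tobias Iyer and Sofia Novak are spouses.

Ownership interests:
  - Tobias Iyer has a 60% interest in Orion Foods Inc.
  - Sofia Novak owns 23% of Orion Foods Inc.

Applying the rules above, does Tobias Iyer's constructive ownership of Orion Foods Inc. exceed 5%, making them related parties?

Yes

By spousal attribution (R2), Tobias Iyer is treated as also owning Sofia Novak's interest in Orion Foods Inc, giving 60% + 23% = 83%.
Direct interest in Orion Foods Inc: 83%.
83% exceeds the 5% threshold, so Tobias is a related party to Orion Foods Inc.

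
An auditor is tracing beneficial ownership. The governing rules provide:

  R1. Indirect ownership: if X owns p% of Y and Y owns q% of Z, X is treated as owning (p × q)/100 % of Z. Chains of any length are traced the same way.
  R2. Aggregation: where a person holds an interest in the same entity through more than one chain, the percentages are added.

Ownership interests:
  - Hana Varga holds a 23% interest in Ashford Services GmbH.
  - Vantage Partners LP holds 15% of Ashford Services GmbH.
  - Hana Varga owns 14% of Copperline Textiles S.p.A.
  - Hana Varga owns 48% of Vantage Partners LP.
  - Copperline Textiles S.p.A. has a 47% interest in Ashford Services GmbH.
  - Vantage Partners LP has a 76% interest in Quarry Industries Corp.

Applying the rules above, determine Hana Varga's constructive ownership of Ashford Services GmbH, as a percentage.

36.78%

Chain via Vantage Partners LP (R1): 48% × 15% = 7.2% of Ashford Services GmbH.
Chain via Copperline Textiles S.p.A. (R1): 14% × 47% = 6.58% of Ashford Services GmbH.
Direct interest in Ashford Services GmbH: 23%.
Aggregating (R2): 7.2% + 6.58% + 23% = 36.78%.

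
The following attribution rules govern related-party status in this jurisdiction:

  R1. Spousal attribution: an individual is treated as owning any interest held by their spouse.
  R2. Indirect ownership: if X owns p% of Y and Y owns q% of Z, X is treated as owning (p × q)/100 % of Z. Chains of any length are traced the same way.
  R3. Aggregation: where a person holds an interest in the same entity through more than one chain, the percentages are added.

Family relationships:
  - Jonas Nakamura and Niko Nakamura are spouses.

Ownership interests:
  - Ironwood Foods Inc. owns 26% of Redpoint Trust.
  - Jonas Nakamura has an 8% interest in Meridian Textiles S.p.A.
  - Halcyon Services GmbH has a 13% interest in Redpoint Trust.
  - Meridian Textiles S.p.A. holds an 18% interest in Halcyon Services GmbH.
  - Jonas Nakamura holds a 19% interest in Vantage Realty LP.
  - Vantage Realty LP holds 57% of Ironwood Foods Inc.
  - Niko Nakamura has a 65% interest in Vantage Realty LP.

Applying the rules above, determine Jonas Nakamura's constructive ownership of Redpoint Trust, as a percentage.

By spousal attribution (R1), Jonas Nakamura is treated as also owning Niko Nakamura's interest in Vantage Realty LP, giving 19% + 65% = 84%.
Chain via Meridian Textiles S.p.A. → Halcyon Services GmbH (R2): 8% × 18% × 13% = 0.1872% of Redpoint Trust.
Chain via Vantage Realty LP → Ironwood Foods Inc. (R2): 84% × 57% × 26% = 12.4488% of Redpoint Trust.
Aggregating (R3): 0.1872% + 12.4488% = 12.636%.

12.636%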